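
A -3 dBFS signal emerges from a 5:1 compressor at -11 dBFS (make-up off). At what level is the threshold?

Input is 10 dB above T (since output overshoot × R = input overshoot: (-11 − T)·5 = -3 − T gives T = -13 dBFS).
Check: -13 + (-3 − (-13))/5 = -13 + 2 = -11 dBFS. ✓

-13 dBFS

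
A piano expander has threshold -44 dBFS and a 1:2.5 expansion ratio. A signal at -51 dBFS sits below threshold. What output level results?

-61.5 dBFS

Below threshold, a 1:2.5 expander applies gain = (2.5−1)×(T − x) of attenuation.
(2.5−1) × 7 = 10.5 dB, so output = -51 − 10.5 = -61.5 dBFS.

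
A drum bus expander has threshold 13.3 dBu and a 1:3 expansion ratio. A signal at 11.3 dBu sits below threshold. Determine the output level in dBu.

7.3 dBu

Undershoot = 13.3 − 11.3 = 2 dB.
At 1:3, that expands to 6 dB under threshold.
Output = 13.3 − 6 = 7.3 dBu.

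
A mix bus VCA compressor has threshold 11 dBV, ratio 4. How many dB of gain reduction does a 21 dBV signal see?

21 dBV exceeds the threshold by 10 dB.
A 4:1 ratio leaves 2.5 dB of that excess.
GR = overshoot in − overshoot out = 10 − 2.5 = 7.5 dB.

7.5 dB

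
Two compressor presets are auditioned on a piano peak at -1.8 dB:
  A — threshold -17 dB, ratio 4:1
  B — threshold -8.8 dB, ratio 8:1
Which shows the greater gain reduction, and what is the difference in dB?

A, by 5.275 dB

A: 15.2 dB over, compressed to 3.8 dB over, so 11.4 dB of GR.
B: 7 dB over, compressed to 0.875 dB over, so 6.125 dB of GR.
A applies 5.275 dB more gain reduction.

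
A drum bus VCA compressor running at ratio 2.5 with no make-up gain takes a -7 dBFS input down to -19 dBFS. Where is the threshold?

Let T be the threshold. Output overshoot = (input overshoot)/R, so -19 − T = (-7 − T)/2.5.
2.5·(-19 − T) = -7 − T → 1.5·T = -47.5 − (-7) = -40.5.
T = -40.5/1.5 = -27 dBFS.

-27 dBFS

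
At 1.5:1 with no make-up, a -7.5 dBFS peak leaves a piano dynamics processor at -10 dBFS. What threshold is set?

Gain reduction = -7.5 − (-10) = 2.5 dB; output overshoot = GR / (R − 1) = 2.5 / 0.5 = 5 dB.
Threshold = output − output overshoot = -10 − 5 = -15 dBFS.

-15 dBFS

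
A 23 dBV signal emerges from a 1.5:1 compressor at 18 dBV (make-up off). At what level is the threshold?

8 dBV

Input is 15 dB above T (since output overshoot × R = input overshoot: (18 − T)·1.5 = 23 − T gives T = 8 dBV).
Check: 8 + (23 − 8)/1.5 = 8 + 10 = 18 dBV. ✓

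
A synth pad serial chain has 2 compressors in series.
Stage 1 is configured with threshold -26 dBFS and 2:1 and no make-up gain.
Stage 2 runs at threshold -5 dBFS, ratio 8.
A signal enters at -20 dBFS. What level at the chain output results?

-23 dBFS

Stage 1: -20 dBFS is 6 dB over -26 dBFS; at 2:1 that becomes 3 dB over, giving -23 dBFS.
Stage 2: -23 dBFS ≤ -5 dBFS, so stage 2 doesn't engage; output -23 dBFS.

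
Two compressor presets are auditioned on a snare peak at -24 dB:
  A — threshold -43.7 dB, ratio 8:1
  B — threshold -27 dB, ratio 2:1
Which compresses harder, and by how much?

A, by 15.7375 dB

A: GR = 19.7 − 19.7/8 = 17.2375 dB.
B: GR = 3 − 3/2 = 1.5 dB.
Difference: 15.7375 dB in favour of A.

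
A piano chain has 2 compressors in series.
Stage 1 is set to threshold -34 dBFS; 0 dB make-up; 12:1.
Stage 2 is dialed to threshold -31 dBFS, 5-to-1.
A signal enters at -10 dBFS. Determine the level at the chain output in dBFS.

-32 dBFS

Stage 1: -10 dBFS is 24 dB over -34 dBFS; at 12:1 that becomes 2 dB over, giving -32 dBFS.
Stage 2: -32 dBFS is at or below the -31 dBFS threshold — no compression; output -32 dBFS.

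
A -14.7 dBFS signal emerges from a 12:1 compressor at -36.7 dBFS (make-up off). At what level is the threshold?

-38.7 dBFS

Let T be the threshold. Output overshoot = (input overshoot)/R, so -36.7 − T = (-14.7 − T)/12.
12·(-36.7 − T) = -14.7 − T → 11·T = -440.4 − (-14.7) = -425.7.
T = -425.7/11 = -38.7 dBFS.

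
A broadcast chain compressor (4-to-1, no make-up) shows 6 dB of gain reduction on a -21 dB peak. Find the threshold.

Let T be the threshold. Output overshoot = (input overshoot)/R, so -27 − T = (-21 − T)/4.
4·(-27 − T) = -21 − T → 3·T = -108 − (-21) = -87.
T = -87/3 = -29 dB.

-29 dB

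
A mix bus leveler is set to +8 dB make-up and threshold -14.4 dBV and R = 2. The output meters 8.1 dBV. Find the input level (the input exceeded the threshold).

Before make-up, the level was 8.1 − 8 = 0.1 dBV.
That's 14.5 dB above the -14.4 dBV threshold.
Input overshoot = R × output overshoot = 29 dB → input = -14.4 + 29 = 14.6 dBV.

14.6 dBV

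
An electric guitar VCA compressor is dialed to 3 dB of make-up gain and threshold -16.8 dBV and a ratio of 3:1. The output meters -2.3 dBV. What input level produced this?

Stripping the +3 dB make-up gives -5.3 dBV at the gain stage.
The compressed level sits -5.3 − (-16.8) = 11.5 dB over threshold.
Undo the ratio: input overshoot = 11.5 × 3 = 34.5 dB, giving input = 17.7 dBV.

17.7 dBV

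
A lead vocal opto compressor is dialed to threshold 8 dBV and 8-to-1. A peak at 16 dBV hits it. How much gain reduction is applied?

Overshoot = 16 − 8 = 8 dB.
After 8:1 compression the overshoot becomes 8/8 = 1 dB.
GR = overshoot in − overshoot out = 8 − 1 = 7 dB.

7 dB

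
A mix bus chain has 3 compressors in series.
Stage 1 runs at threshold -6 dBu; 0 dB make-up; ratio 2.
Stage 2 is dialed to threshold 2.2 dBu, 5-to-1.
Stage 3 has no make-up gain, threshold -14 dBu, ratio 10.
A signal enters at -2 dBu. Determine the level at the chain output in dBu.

Stage 1: 4 dB above -6 dBu, reduced 2:1 to 2 dB above → -4 dBu.
Stage 2: -4 dBu is at or below the 2.2 dBu threshold — no compression; output -4 dBu.
Stage 3: 10 dB above -14 dBu, reduced 10:1 to 1 dB above → -13 dBu.

-13 dBu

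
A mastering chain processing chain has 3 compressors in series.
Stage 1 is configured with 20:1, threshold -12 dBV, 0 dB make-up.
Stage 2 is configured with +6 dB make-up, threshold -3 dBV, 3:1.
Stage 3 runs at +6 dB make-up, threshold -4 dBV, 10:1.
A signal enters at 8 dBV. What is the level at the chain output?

1 dBV

Stage 1: 20 dB above -12 dBV, reduced 20:1 to 1 dB above → -11 dBV.
Stage 2: below threshold (-11 ≤ -3); passes unchanged; make-up brings it to -5 dBV.
Stage 3: -5 dBV is at or below the -4 dBV threshold — no compression; make-up brings it to 1 dBV.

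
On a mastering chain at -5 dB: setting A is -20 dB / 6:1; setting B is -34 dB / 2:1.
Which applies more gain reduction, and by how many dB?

A: GR = 15 − 15/6 = 12.5 dB.
B: GR = 29 − 29/2 = 14.5 dB.
B applies 2 dB more gain reduction.

B, by 2 dB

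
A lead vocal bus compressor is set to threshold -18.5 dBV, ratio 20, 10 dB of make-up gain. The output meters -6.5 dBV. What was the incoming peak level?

Remove make-up: -6.5 − 10 = -16.5 dBV.
That's 2 dB above the -18.5 dBV threshold.
Before 20:1 compression the overshoot was 2 × 20 = 40 dB, so input = -18.5 + 40 = 21.5 dBV.

21.5 dBV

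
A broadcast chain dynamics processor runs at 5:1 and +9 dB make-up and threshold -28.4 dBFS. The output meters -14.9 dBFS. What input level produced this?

-5.9 dBFS

Remove make-up: -14.9 − 9 = -23.9 dBFS.
That's 4.5 dB above the -28.4 dBFS threshold.
Before 5:1 compression the overshoot was 4.5 × 5 = 22.5 dB, so input = -28.4 + 22.5 = -5.9 dBFS.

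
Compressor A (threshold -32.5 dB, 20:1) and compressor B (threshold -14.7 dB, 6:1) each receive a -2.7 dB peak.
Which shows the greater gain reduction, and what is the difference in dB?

A, by 18.31 dB

A: overshoot 29.8 dB → output overshoot 1.49 dB → GR 28.31 dB.
B: overshoot 12 dB → output overshoot 2 dB → GR 10 dB.
A applies 18.31 dB more gain reduction.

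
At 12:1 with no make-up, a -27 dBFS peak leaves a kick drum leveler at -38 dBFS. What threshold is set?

Gain reduction = -27 − (-38) = 11 dB; output overshoot = GR / (R − 1) = 11 / 11 = 1 dB.
Threshold = output − output overshoot = -38 − 1 = -39 dBFS.

-39 dBFS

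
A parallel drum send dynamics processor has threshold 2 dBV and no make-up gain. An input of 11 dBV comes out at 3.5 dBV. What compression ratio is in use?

6:1

Input overshoot = 11 − 2 = 9 dB; output overshoot = 3.5 − 2 = 1.5 dB.
Ratio = 9 / 1.5 = 6.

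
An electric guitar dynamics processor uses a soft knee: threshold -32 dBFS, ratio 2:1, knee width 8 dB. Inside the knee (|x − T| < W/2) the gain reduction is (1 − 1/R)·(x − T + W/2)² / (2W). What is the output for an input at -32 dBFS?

x − T + W/2 = -32 − (-32) + 4 = 4.
GR = (1 − 1/2) × 4² / 16 = 0.5 × 16 / 16 = 0.5 dB.
Output = -32 − 0.5 = -32.5 dBFS.

-32.5 dBFS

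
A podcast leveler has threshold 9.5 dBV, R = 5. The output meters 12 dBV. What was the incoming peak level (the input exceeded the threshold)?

22 dBV

That's 2.5 dB above the 9.5 dBV threshold.
Input overshoot = R × output overshoot = 12.5 dB → input = 9.5 + 12.5 = 22 dBV.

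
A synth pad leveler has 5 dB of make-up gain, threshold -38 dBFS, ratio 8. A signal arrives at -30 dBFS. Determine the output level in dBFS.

-32 dBFS

The input is 8 dB above the -38 dBFS threshold.
At 8:1 the overshoot is divided by 8, leaving 1 dB above threshold.
That puts the output at -37 dBFS; make-up adds 5 dB, giving -32 dBFS.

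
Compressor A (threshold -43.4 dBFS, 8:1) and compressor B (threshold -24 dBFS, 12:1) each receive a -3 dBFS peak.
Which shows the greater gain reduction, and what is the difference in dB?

A: overshoot 40.4 dB → output overshoot 5.05 dB → GR 35.35 dB.
B: overshoot 21 dB → output overshoot 1.75 dB → GR 19.25 dB.
Difference: 16.1 dB in favour of A.

A, by 16.1 dB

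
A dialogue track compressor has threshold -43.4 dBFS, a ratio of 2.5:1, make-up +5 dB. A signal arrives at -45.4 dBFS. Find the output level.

-40.4 dBFS

-45.4 dBFS is 2 dB below the -43.4 dBFS threshold, so no gain reduction is applied.
Make-up gain adds 5 dB: -45.4 + 5 = -40.4 dBFS.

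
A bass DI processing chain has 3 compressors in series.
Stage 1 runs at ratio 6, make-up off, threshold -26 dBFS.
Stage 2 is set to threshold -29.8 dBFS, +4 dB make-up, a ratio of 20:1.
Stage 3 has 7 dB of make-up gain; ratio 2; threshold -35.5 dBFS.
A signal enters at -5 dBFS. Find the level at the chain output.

Stage 1: overshoot 21 dB → 21/6 = 3.5 dB → -22.5 dBFS.
Stage 2: -22.5 dBFS is 7.3 dB over -29.8 dBFS; at 20:1 that becomes 0.365 dB over, giving -29.435 dBFS; +4 dB make-up → -25.435 dBFS.
Stage 3: -25.435 dBFS is 10.065 dB over -35.5 dBFS; at 2:1 that becomes 5.0325 dB over, giving -30.4675 dBFS; +7 dB make-up → -23.4675 dBFS.

-23.4675 dBFS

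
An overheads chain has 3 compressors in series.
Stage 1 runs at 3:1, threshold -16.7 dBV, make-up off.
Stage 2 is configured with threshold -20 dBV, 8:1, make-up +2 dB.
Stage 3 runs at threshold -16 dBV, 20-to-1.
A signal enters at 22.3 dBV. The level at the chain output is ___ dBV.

-15.998125 dBV

Stage 1: 22.3 dBV is 39 dB over -16.7 dBV; at 3:1 that becomes 13 dB over, giving -3.7 dBV.
Stage 2: -3.7 dBV is 16.3 dB over -20 dBV; at 8:1 that becomes 2.0375 dB over, giving -17.9625 dBV; +2 dB make-up → -15.9625 dBV.
Stage 3: -15.9625 dBV is 0.0375 dB over -16 dBV; at 20:1 that becomes 0.001875 dB over, giving -15.998125 dBV.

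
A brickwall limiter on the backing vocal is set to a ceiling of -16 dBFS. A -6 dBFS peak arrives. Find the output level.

At ∞:1, everything above -16 dBFS is held at the ceiling.

-16 dBFS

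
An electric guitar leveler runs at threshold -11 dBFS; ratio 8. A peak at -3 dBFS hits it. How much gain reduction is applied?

7 dB

The signal is 8 dB above threshold.
A 8:1 ratio leaves 1 dB of that excess.
GR = overshoot in − overshoot out = 8 − 1 = 7 dB.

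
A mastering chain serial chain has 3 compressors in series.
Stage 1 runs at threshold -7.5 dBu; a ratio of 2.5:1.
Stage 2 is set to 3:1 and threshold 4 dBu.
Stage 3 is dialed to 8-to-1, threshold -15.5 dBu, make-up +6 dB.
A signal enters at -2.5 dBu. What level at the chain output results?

-8.25 dBu

Stage 1: -2.5 dBu is 5 dB over -7.5 dBu; at 2.5:1 that becomes 2 dB over, giving -5.5 dBu.
Stage 2: -5.5 dBu is at or below the 4 dBu threshold — no compression; output -5.5 dBu.
Stage 3: 10 dB above -15.5 dBu, reduced 8:1 to 1.25 dB above → -14.25 dBu; +6 dB make-up → -8.25 dBu.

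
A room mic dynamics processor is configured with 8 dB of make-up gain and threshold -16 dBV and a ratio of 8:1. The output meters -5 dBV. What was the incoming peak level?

8 dBV

Stripping the +8 dB make-up gives -13 dBV at the gain stage.
The compressed level sits -13 − (-16) = 3 dB over threshold.
Input overshoot = R × output overshoot = 24 dB → input = -16 + 24 = 8 dBV.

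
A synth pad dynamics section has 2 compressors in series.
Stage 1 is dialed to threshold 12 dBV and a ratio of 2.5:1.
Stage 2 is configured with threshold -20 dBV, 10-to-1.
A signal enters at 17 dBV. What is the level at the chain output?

Stage 1: overshoot 5 dB → 5/2.5 = 2 dB → 14 dBV.
Stage 2: overshoot 34 dB → 34/10 = 3.4 dB → -16.6 dBV.

-16.6 dBV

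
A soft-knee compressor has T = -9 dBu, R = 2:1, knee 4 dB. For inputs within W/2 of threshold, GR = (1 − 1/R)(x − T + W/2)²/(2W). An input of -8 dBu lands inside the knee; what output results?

x − T + W/2 = -8 − (-9) + 2 = 3.
GR = (1 − 1/2) × 3² / 8 = 0.5 × 9 / 8 = 0.5625 dB.
Output = -8 − 0.5625 = -8.5625 dBu.

-8.5625 dBu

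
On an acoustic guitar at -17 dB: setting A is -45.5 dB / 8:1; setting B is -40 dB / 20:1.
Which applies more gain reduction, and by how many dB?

A: 28.5 dB over, compressed to 3.5625 dB over, so 24.9375 dB of GR.
B: 23 dB over, compressed to 1.15 dB over, so 21.85 dB of GR.
A reduces 3.0875 dB more.

A, by 3.0875 dB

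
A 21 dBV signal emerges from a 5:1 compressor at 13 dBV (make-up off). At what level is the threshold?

Input is 10 dB above T (since output overshoot × R = input overshoot: (13 − T)·5 = 21 − T gives T = 11 dBV).
Check: 11 + (21 − 11)/5 = 11 + 2 = 13 dBV. ✓

11 dBV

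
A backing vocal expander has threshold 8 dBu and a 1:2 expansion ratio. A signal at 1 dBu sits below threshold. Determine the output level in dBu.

-6 dBu

The input is 7 dB below the 8 dBu threshold.
A 1:2 expander multiplies undershoot by 2: 7 × 2 = 14 dB below threshold.
Output = 8 − 14 = -6 dBu.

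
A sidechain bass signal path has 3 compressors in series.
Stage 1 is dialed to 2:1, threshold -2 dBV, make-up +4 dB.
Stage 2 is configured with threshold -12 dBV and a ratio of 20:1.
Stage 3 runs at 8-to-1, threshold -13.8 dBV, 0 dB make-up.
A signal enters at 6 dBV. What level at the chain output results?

-13.4625 dBV

Stage 1: overshoot 8 dB → 8/2 = 4 dB → 2 dBV; +4 dB make-up → 6 dBV.
Stage 2: 18 dB above -12 dBV, reduced 20:1 to 0.9 dB above → -11.1 dBV.
Stage 3: 2.7 dB above -13.8 dBV, reduced 8:1 to 0.3375 dB above → -13.4625 dBV.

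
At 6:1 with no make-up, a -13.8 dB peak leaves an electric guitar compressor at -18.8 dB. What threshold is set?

Input is 6 dB above T (since output overshoot × R = input overshoot: (-18.8 − T)·6 = -13.8 − T gives T = -19.8 dB).
Check: -19.8 + (-13.8 − (-19.8))/6 = -19.8 + 1 = -18.8 dB. ✓

-19.8 dB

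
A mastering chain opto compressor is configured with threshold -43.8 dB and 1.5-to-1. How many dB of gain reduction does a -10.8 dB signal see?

The signal is 33 dB above threshold.
After 1.5:1 compression the overshoot becomes 33/1.5 = 22 dB.
So the signal is attenuated by 33 − 22 = 11 dB.

11 dB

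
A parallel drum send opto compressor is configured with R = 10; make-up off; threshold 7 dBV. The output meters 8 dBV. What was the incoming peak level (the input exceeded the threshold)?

17 dBV

That's 1 dB above the 7 dBV threshold.
Undo the ratio: input overshoot = 1 × 10 = 10 dB, giving input = 17 dBV.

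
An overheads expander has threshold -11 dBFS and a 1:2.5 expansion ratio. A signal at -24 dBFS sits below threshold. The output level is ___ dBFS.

-43.5 dBFS

The input is 13 dB below the -11 dBFS threshold.
A 1:2.5 expander multiplies undershoot by 2.5: 13 × 2.5 = 32.5 dB below threshold.
Output = -11 − 32.5 = -43.5 dBFS.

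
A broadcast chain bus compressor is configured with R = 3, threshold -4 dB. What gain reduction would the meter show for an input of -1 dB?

2 dB

-1 dB exceeds the threshold by 3 dB.
At 3:1, output sits 3/3 = 1 dB above threshold.
Gain reduction = 3 − 1 = 2 dB.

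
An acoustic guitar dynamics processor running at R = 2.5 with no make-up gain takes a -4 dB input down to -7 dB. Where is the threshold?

-9 dB

Gain reduction = -4 − (-7) = 3 dB; output overshoot = GR / (R − 1) = 3 / 1.5 = 2 dB.
Threshold = output − output overshoot = -7 − 2 = -9 dB.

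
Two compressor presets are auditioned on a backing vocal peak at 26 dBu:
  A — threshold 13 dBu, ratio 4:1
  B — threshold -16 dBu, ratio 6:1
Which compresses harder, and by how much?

A: overshoot 13 dB → output overshoot 3.25 dB → GR 9.75 dB.
B: overshoot 42 dB → output overshoot 7 dB → GR 35 dB.
B reduces 25.25 dB more.

B, by 25.25 dB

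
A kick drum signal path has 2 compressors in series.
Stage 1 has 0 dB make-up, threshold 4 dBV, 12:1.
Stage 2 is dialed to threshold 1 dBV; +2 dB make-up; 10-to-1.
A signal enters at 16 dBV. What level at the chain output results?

Stage 1: 16 dBV is 12 dB over 4 dBV; at 12:1 that becomes 1 dB over, giving 5 dBV.
Stage 2: 5 dBV is 4 dB over 1 dBV; at 10:1 that becomes 0.4 dB over, giving 1.4 dBV; +2 dB make-up → 3.4 dBV.

3.4 dBV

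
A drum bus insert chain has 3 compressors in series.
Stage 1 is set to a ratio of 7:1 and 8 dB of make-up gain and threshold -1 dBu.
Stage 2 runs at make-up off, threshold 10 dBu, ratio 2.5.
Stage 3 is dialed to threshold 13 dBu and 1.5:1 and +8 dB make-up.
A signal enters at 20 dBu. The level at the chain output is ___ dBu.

18 dBu

Stage 1: 20 dBu is 21 dB over -1 dBu; at 7:1 that becomes 3 dB over, giving 2 dBu; +8 dB make-up → 10 dBu.
Stage 2: 10 dBu ≤ 10 dBu, so stage 2 doesn't engage; output 10 dBu.
Stage 3: 10 dBu is at or below the 13 dBu threshold — no compression; make-up brings it to 18 dBu.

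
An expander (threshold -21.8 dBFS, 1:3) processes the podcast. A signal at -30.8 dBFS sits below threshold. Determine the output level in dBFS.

-48.8 dBFS

The input is 9 dB below the -21.8 dBFS threshold.
A 1:3 expander multiplies undershoot by 3: 9 × 3 = 27 dB below threshold.
Output = -21.8 − 27 = -48.8 dBFS.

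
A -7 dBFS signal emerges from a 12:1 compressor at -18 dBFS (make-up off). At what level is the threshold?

Gain reduction = -7 − (-18) = 11 dB; output overshoot = GR / (R − 1) = 11 / 11 = 1 dB.
Threshold = output − output overshoot = -18 − 1 = -19 dBFS.

-19 dBFS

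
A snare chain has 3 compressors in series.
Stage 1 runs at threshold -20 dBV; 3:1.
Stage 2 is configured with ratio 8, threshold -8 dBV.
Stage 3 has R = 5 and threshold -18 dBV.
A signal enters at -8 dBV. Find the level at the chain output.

-17.6 dBV

Stage 1: -8 dBV is 12 dB over -20 dBV; at 3:1 that becomes 4 dB over, giving -16 dBV.
Stage 2: -16 dBV is at or below the -8 dBV threshold — no compression; output -16 dBV.
Stage 3: -16 dBV is 2 dB over -18 dBV; at 5:1 that becomes 0.4 dB over, giving -17.6 dBV.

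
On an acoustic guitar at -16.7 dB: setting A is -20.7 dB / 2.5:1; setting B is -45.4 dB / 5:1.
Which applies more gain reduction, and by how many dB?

A: 4 dB over, compressed to 1.6 dB over, so 2.4 dB of GR.
B: 28.7 dB over, compressed to 5.74 dB over, so 22.96 dB of GR.
Difference: 20.56 dB in favour of B.

B, by 20.56 dB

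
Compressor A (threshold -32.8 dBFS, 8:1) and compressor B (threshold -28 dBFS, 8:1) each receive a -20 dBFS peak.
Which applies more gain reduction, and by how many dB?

A, by 4.2 dB

A: overshoot 12.8 dB → output overshoot 1.6 dB → GR 11.2 dB.
B: overshoot 8 dB → output overshoot 1 dB → GR 7 dB.
A reduces 4.2 dB more.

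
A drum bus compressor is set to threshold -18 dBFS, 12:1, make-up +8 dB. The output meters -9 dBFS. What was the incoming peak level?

-6 dBFS

Before make-up, the level was -9 − 8 = -17 dBFS.
The compressed level sits -17 − (-18) = 1 dB over threshold.
Input overshoot = R × output overshoot = 12 dB → input = -18 + 12 = -6 dBFS.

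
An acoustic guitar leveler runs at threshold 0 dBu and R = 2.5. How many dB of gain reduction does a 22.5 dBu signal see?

13.5 dB

22.5 dBu exceeds the threshold by 22.5 dB.
After 2.5:1 compression the overshoot becomes 22.5/2.5 = 9 dB.
GR = overshoot in − overshoot out = 22.5 − 9 = 13.5 dB.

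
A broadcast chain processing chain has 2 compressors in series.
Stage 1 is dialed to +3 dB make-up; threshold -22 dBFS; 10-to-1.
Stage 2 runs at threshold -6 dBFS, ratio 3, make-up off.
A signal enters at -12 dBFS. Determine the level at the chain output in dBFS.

-18 dBFS

Stage 1: overshoot 10 dB → 10/10 = 1 dB → -21 dBFS; +3 dB make-up → -18 dBFS.
Stage 2: -18 dBFS ≤ -6 dBFS, so stage 2 doesn't engage; output -18 dBFS.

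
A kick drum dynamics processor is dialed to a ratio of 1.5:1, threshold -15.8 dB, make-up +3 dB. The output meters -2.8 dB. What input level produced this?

Before make-up, the level was -2.8 − 3 = -5.8 dB.
Post-compression overshoot = -5.8 − (-15.8) = 10 dB.
Before 1.5:1 compression the overshoot was 10 × 1.5 = 15 dB, so input = -15.8 + 15 = -0.8 dB.

-0.8 dB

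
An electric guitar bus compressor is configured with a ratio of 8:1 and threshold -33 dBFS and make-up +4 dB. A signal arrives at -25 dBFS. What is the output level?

-28 dBFS

The input is 8 dB above the -33 dBFS threshold.
At 8:1 the overshoot is divided by 8, leaving 1 dB above threshold.
So the level is -33 + 1 = -32 dBFS; make-up adds 4 dB, giving -28 dBFS.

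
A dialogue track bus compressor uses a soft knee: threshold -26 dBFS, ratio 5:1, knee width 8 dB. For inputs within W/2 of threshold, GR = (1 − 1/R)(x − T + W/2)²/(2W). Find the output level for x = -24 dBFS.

x − T + W/2 = -24 − (-26) + 4 = 6.
GR = (1 − 1/5) × 6² / 16 = 0.8 × 36 / 16 = 1.8 dB.
Output = -24 − 1.8 = -25.8 dBFS.

-25.8 dBFS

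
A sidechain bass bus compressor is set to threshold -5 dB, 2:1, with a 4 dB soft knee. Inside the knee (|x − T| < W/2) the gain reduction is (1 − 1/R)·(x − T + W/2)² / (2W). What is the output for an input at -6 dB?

-6.0625 dB

x − T + W/2 = -6 − (-5) + 2 = 1.
GR = (1 − 1/2) × 1² / 8 = 0.5 × 1 / 8 = 0.0625 dB.
Output = -6 − 0.0625 = -6.0625 dB.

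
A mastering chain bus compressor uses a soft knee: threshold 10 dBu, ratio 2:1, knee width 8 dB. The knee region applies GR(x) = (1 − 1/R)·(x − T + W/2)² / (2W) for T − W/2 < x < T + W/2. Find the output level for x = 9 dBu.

8.71875 dBu

x − T + W/2 = 9 − 10 + 4 = 3.
GR = (1 − 1/2) × 3² / 16 = 0.5 × 9 / 16 = 0.28125 dB.
Output = 9 − 0.28125 = 8.71875 dBu.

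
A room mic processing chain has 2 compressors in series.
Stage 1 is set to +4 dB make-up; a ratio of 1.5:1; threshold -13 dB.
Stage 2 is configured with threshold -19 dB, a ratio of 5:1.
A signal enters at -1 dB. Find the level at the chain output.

Stage 1: 12 dB above -13 dB, reduced 1.5:1 to 8 dB above → -5 dB; +4 dB make-up → -1 dB.
Stage 2: overshoot 18 dB → 18/5 = 3.6 dB → -15.4 dB.

-15.4 dB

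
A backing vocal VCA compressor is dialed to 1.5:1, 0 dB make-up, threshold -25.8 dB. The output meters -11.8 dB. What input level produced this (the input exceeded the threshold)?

That's 14 dB above the -25.8 dB threshold.
Before 1.5:1 compression the overshoot was 14 × 1.5 = 21 dB, so input = -25.8 + 21 = -4.8 dB.

-4.8 dB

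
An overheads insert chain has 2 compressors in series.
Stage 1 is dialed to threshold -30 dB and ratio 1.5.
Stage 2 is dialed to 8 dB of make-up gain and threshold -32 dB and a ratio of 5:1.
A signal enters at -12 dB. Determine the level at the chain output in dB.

-21.2 dB

Stage 1: 18 dB above -30 dB, reduced 1.5:1 to 12 dB above → -18 dB.
Stage 2: 14 dB above -32 dB, reduced 5:1 to 2.8 dB above → -29.2 dB; +8 dB make-up → -21.2 dB.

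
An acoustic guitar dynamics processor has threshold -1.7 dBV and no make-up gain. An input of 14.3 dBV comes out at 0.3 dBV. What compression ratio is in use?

Input overshoot = 14.3 − (-1.7) = 16 dB; output overshoot = 0.3 − (-1.7) = 2 dB.
Ratio = 16 / 2 = 8.

8:1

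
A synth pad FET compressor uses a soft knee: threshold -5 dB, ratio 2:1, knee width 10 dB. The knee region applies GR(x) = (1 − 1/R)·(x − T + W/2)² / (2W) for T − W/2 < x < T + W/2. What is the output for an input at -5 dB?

x − T + W/2 = -5 − (-5) + 5 = 5.
GR = (1 − 1/2) × 5² / 20 = 0.5 × 25 / 20 = 0.625 dB.
Output = -5 − 0.625 = -5.625 dB.

-5.625 dB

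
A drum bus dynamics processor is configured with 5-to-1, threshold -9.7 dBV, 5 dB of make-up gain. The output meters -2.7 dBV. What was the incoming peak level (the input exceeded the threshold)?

0.3 dBV

Stripping the +5 dB make-up gives -7.7 dBV at the gain stage.
Post-compression overshoot = -7.7 − (-9.7) = 2 dB.
Undo the ratio: input overshoot = 2 × 5 = 10 dB, giving input = 0.3 dBV.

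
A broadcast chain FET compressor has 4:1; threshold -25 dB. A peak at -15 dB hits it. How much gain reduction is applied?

7.5 dB

-15 dB exceeds the threshold by 10 dB.
After 4:1 compression the overshoot becomes 10/4 = 2.5 dB.
GR = overshoot in − overshoot out = 10 − 2.5 = 7.5 dB.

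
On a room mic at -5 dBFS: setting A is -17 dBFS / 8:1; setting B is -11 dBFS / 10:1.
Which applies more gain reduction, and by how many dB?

A, by 5.1 dB

A: 12 dB over, compressed to 1.5 dB over, so 10.5 dB of GR.
B: 6 dB over, compressed to 0.6 dB over, so 5.4 dB of GR.
Difference: 5.1 dB in favour of A.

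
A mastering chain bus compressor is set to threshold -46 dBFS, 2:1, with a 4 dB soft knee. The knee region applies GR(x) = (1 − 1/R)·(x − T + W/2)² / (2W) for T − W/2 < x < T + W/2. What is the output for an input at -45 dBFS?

x − T + W/2 = -45 − (-46) + 2 = 3.
GR = (1 − 1/2) × 3² / 8 = 0.5 × 9 / 8 = 0.5625 dB.
Output = -45 − 0.5625 = -45.5625 dBFS.

-45.5625 dBFS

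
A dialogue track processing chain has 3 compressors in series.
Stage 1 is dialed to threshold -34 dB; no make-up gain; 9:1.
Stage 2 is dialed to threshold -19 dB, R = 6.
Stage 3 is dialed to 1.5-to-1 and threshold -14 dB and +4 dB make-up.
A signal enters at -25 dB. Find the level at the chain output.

-29 dB

Stage 1: -25 dB is 9 dB over -34 dB; at 9:1 that becomes 1 dB over, giving -33 dB.
Stage 2: below threshold (-33 ≤ -19); passes unchanged; output -33 dB.
Stage 3: below threshold (-33 ≤ -14); passes unchanged; make-up brings it to -29 dB.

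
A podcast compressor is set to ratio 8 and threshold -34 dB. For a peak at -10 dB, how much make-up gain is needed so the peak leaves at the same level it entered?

The peak compresses to -34 + 24/8 = -31 dB.
To reach -10 dB requires -10 − (-31) = 21 dB of make-up.

21 dB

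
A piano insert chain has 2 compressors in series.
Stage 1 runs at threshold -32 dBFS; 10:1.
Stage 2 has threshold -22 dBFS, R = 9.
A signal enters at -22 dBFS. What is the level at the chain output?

-31 dBFS

Stage 1: overshoot 10 dB → 10/10 = 1 dB → -31 dBFS.
Stage 2: -31 dBFS ≤ -22 dBFS, so stage 2 doesn't engage; output -31 dBFS.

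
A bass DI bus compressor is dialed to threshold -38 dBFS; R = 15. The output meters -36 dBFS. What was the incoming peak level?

Post-compression overshoot = -36 − (-38) = 2 dB.
Undo the ratio: input overshoot = 2 × 15 = 30 dB, giving input = -8 dBFS.

-8 dBFS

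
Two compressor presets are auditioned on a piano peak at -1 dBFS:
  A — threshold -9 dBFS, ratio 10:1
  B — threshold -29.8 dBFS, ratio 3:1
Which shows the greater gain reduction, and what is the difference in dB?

A: GR = 8 − 8/10 = 7.2 dB.
B: GR = 28.8 − 28.8/3 = 19.2 dB.
B applies 12 dB more gain reduction.

B, by 12 dB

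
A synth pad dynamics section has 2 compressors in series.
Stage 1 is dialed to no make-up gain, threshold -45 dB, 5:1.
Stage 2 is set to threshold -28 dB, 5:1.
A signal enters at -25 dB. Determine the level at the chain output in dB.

-41 dB

Stage 1: -25 dB is 20 dB over -45 dB; at 5:1 that becomes 4 dB over, giving -41 dB.
Stage 2: below threshold (-41 ≤ -28); passes unchanged; output -41 dB.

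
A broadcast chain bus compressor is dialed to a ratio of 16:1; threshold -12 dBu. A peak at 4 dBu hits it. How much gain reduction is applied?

Overshoot = 4 − (-12) = 16 dB.
At 16:1, output sits 16/16 = 1 dB above threshold.
Gain reduction = 16 − 1 = 15 dB.

15 dB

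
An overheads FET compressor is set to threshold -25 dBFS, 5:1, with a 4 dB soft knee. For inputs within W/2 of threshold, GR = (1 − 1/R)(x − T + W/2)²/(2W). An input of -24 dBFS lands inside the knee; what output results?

-24.9 dBFS

x − T + W/2 = -24 − (-25) + 2 = 3.
GR = (1 − 1/5) × 3² / 8 = 0.8 × 9 / 8 = 0.9 dB.
Output = -24 − 0.9 = -24.9 dBFS.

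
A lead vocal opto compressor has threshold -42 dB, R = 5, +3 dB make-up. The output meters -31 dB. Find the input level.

Before make-up, the level was -31 − 3 = -34 dB.
Post-compression overshoot = -34 − (-42) = 8 dB.
Before 5:1 compression the overshoot was 8 × 5 = 40 dB, so input = -42 + 40 = -2 dB.

-2 dB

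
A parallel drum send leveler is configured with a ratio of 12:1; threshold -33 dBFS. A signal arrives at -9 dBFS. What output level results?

-31 dBFS

Overshoot: -9 − (-33) = 24 dB.
12:1 compression reduces that to 24/12 = 2 dB over.
That puts the output at -31 dBFS.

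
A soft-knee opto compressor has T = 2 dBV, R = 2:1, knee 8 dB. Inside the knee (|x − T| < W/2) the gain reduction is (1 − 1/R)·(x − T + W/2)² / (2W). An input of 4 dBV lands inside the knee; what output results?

2.875 dBV

x − T + W/2 = 4 − 2 + 4 = 6.
GR = (1 − 1/2) × 6² / 16 = 0.5 × 36 / 16 = 1.125 dB.
Output = 4 − 1.125 = 2.875 dBV.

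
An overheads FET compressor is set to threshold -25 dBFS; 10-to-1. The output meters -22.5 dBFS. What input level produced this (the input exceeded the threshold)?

0 dBFS

The compressed level sits -22.5 − (-25) = 2.5 dB over threshold.
Before 10:1 compression the overshoot was 2.5 × 10 = 25 dB, so input = -25 + 25 = 0 dBFS.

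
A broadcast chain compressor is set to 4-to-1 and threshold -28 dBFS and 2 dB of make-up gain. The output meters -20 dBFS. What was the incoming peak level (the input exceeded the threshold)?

Stripping the +2 dB make-up gives -22 dBFS at the gain stage.
Post-compression overshoot = -22 − (-28) = 6 dB.
Before 4:1 compression the overshoot was 6 × 4 = 24 dB, so input = -28 + 24 = -4 dBFS.

-4 dBFS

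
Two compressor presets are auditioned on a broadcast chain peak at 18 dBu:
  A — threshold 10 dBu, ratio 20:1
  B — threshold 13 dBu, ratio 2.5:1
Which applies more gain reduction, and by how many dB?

A, by 4.6 dB

A: overshoot 8 dB → output overshoot 0.4 dB → GR 7.6 dB.
B: overshoot 5 dB → output overshoot 2 dB → GR 3 dB.
A reduces 4.6 dB more.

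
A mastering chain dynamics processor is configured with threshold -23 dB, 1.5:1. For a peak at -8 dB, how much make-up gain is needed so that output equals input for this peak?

5 dB

Without make-up, output = threshold + overshoot/1.5 = -23 + 10 = -13 dB.
Gap to target: 5 dB.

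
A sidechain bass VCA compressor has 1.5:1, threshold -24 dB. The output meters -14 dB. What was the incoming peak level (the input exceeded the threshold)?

-9 dB

The compressed level sits -14 − (-24) = 10 dB over threshold.
Before 1.5:1 compression the overshoot was 10 × 1.5 = 15 dB, so input = -24 + 15 = -9 dB.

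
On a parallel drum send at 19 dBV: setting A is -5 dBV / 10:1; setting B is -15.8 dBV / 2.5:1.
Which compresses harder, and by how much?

A: 24 dB over, compressed to 2.4 dB over, so 21.6 dB of GR.
B: 34.8 dB over, compressed to 13.92 dB over, so 20.88 dB of GR.
Difference: 0.72 dB in favour of A.

A, by 0.72 dB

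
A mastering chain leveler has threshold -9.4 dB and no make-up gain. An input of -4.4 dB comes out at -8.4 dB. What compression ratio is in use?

Input overshoot = -4.4 − (-9.4) = 5 dB; output overshoot = -8.4 − (-9.4) = 1 dB.
Ratio = 5 / 1 = 5.

5:1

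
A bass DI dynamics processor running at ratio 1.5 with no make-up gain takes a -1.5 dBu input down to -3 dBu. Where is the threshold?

-6 dBu

Input is 4.5 dB above T (since output overshoot × R = input overshoot: (-3 − T)·1.5 = -1.5 − T gives T = -6 dBu).
Check: -6 + (-1.5 − (-6))/1.5 = -6 + 3 = -3 dBu. ✓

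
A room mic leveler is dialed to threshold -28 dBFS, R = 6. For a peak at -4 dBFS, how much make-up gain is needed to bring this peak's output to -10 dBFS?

14 dB

Overshoot 24 dB → 24/6 = 4 dB after compression, so the compressed level is -28 + 4 = -24 dBFS.
Make-up = target − compressed = -10 − (-24) = 14 dB.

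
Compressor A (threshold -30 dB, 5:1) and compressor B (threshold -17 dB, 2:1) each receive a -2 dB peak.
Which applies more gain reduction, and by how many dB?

A, by 14.9 dB

A: overshoot 28 dB → output overshoot 5.6 dB → GR 22.4 dB.
B: overshoot 15 dB → output overshoot 7.5 dB → GR 7.5 dB.
A reduces 14.9 dB more.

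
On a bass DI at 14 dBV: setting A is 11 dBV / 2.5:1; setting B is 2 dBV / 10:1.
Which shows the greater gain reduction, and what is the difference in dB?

A: GR = 3 − 3/2.5 = 1.8 dB.
B: GR = 12 − 12/10 = 10.8 dB.
Difference: 9 dB in favour of B.

B, by 9 dB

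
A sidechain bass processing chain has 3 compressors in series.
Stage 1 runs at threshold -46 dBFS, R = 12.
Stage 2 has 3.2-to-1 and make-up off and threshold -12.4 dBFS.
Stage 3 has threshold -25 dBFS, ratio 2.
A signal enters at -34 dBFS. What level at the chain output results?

Stage 1: -34 dBFS is 12 dB over -46 dBFS; at 12:1 that becomes 1 dB over, giving -45 dBFS.
Stage 2: -45 dBFS ≤ -12.4 dBFS, so stage 2 doesn't engage; output -45 dBFS.
Stage 3: below threshold (-45 ≤ -25); passes unchanged; output -45 dBFS.

-45 dBFS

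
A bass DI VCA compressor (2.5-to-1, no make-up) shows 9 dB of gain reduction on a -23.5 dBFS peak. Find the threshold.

-38.5 dBFS

Let T be the threshold. Output overshoot = (input overshoot)/R, so -32.5 − T = (-23.5 − T)/2.5.
2.5·(-32.5 − T) = -23.5 − T → 1.5·T = -81.25 − (-23.5) = -57.75.
T = -57.75/1.5 = -38.5 dBFS.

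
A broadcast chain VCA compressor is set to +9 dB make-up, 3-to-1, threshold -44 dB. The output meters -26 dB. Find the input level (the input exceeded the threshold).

-17 dB

Stripping the +9 dB make-up gives -35 dB at the gain stage.
The compressed level sits -35 − (-44) = 9 dB over threshold.
Undo the ratio: input overshoot = 9 × 3 = 27 dB, giving input = -17 dB.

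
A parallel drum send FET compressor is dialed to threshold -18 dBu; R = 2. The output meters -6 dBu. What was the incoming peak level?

6 dBu

That's 12 dB above the -18 dBu threshold.
Before 2:1 compression the overshoot was 12 × 2 = 24 dB, so input = -18 + 24 = 6 dBu.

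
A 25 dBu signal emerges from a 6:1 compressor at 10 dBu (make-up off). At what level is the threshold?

7 dBu

Input is 18 dB above T (since output overshoot × R = input overshoot: (10 − T)·6 = 25 − T gives T = 7 dBu).
Check: 7 + (25 − 7)/6 = 7 + 3 = 10 dBu. ✓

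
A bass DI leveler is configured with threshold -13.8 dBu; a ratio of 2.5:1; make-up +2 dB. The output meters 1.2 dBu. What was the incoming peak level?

Stripping the +2 dB make-up gives -0.8 dBu at the gain stage.
Post-compression overshoot = -0.8 − (-13.8) = 13 dB.
Undo the ratio: input overshoot = 13 × 2.5 = 32.5 dB, giving input = 18.7 dBu.

18.7 dBu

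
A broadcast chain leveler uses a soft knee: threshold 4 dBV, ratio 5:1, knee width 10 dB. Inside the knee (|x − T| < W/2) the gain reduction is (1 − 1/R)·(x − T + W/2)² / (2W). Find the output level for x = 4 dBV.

3 dBV

x − T + W/2 = 4 − 4 + 5 = 5.
GR = (1 − 1/5) × 5² / 20 = 0.8 × 25 / 20 = 1 dB.
Output = 4 − 1 = 3 dBV.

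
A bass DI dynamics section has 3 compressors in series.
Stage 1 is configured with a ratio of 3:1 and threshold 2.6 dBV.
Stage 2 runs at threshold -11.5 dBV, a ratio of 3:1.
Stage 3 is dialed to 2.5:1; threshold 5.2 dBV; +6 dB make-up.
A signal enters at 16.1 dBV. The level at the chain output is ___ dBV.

0.7 dBV

Stage 1: 13.5 dB above 2.6 dBV, reduced 3:1 to 4.5 dB above → 7.1 dBV.
Stage 2: overshoot 18.6 dB → 18.6/3 = 6.2 dB → -5.3 dBV.
Stage 3: below threshold (-5.3 ≤ 5.2); passes unchanged; make-up brings it to 0.7 dBV.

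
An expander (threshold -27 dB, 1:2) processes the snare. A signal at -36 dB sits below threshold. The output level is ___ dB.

The input is 9 dB below the -27 dB threshold.
A 1:2 expander multiplies undershoot by 2: 9 × 2 = 18 dB below threshold.
Output = -27 − 18 = -45 dB.

-45 dB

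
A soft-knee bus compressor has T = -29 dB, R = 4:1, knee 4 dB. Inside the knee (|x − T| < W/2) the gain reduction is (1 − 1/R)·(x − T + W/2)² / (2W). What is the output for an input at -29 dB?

x − T + W/2 = -29 − (-29) + 2 = 2.
GR = (1 − 1/4) × 2² / 8 = 0.75 × 4 / 8 = 0.375 dB.
Output = -29 − 0.375 = -29.375 dB.

-29.375 dB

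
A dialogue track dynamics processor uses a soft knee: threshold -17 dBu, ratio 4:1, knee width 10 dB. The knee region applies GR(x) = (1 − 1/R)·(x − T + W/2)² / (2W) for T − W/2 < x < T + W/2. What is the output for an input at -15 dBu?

-16.8375 dBu

x − T + W/2 = -15 − (-17) + 5 = 7.
GR = (1 − 1/4) × 7² / 20 = 0.75 × 49 / 20 = 1.8375 dB.
Output = -15 − 1.8375 = -16.8375 dBu.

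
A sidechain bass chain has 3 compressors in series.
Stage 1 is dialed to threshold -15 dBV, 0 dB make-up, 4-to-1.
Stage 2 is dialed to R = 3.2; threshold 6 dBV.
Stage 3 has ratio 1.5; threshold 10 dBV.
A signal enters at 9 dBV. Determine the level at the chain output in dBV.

-9 dBV

Stage 1: overshoot 24 dB → 24/4 = 6 dB → -9 dBV.
Stage 2: below threshold (-9 ≤ 6); passes unchanged; output -9 dBV.
Stage 3: -9 dBV ≤ 10 dBV, so stage 3 doesn't engage; output -9 dBV.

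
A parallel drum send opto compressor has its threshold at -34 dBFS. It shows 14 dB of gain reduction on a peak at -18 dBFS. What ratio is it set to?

Input overshoot = -18 − (-34) = 16 dB.
Output overshoot = 16 − 14 = 2 dB.
Ratio = input overshoot / output overshoot = 16 / 2 = 8.

8:1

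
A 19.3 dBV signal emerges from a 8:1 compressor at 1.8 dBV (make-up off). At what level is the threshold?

-0.7 dBV

Gain reduction = 19.3 − 1.8 = 17.5 dB; output overshoot = GR / (R − 1) = 17.5 / 7 = 2.5 dB.
Threshold = output − output overshoot = 1.8 − 2.5 = -0.7 dBV.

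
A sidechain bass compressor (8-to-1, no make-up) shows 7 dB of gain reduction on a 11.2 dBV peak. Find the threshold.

3.2 dBV

Gain reduction = 11.2 − 4.2 = 7 dB; output overshoot = GR / (R − 1) = 7 / 7 = 1 dB.
Threshold = output − output overshoot = 4.2 − 1 = 3.2 dBV.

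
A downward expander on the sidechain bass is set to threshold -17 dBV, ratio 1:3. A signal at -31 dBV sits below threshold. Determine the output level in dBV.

Undershoot = (-17) − (-31) = 14 dB.
At 1:3, that expands to 42 dB under threshold.
Output = -17 − 42 = -59 dBV.

-59 dBV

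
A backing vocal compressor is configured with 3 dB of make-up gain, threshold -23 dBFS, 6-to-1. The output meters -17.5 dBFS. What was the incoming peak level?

Before make-up, the level was -17.5 − 3 = -20.5 dBFS.
Post-compression overshoot = -20.5 − (-23) = 2.5 dB.
Input overshoot = R × output overshoot = 15 dB → input = -23 + 15 = -8 dBFS.

-8 dBFS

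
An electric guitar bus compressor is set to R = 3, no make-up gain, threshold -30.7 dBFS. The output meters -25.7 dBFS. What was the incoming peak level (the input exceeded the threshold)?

-15.7 dBFS

Post-compression overshoot = -25.7 − (-30.7) = 5 dB.
Undo the ratio: input overshoot = 5 × 3 = 15 dB, giving input = -15.7 dBFS.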